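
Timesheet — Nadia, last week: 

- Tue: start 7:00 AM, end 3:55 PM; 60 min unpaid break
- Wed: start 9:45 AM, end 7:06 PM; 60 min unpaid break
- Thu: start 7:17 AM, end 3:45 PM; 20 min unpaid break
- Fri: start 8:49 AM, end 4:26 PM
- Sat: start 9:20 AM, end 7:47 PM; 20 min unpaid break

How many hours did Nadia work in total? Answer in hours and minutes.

Tue: 7:00 AM–3:55 PM = 8 h 55 min; less 60 min break → 7 h 55 min
Wed: 9:45 AM–7:06 PM = 9 h 21 min; less 60 min break → 8 h 21 min
Thu: 7:17 AM–3:45 PM = 8 h 28 min; less 20 min break → 8 h 8 min
Fri: 8:49 AM–4:26 PM = 7 h 37 min
Sat: 9:20 AM–7:47 PM = 10 h 27 min; less 20 min break → 10 h 7 min
Total: 7 h 55 min + 8 h 21 min + 8 h 8 min + 7 h 37 min + 10 h 7 min = 42 h 8 min.

42 h 8 min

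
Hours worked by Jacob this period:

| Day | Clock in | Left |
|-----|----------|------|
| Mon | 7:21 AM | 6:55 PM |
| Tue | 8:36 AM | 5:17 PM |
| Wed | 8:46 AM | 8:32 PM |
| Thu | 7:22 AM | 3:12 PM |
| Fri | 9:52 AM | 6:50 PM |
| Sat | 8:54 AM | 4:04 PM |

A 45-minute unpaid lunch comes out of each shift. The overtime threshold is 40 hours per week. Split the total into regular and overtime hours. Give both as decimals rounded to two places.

Regular 40.00 hours, overtime 11.48 hours

Mon: 7:21 AM–6:55 PM = 11 h 34 min; less 45 min break → 10 h 49 min
Tue: 8:36 AM–5:17 PM = 8 h 41 min; less 45 min break → 7 h 56 min
Wed: 8:46 AM–8:32 PM = 11 h 46 min; less 45 min break → 11 h 1 min
Thu: 7:22 AM–3:12 PM = 7 h 50 min; less 45 min break → 7 h 5 min
Fri: 9:52 AM–6:50 PM = 8 h 58 min; less 45 min break → 8 h 13 min
Sat: 8:54 AM–4:04 PM = 7 h 10 min; less 45 min break → 6 h 25 min
Total worked: 51 h 29 min = 51.48 h.
Threshold 40 h → overtime 11 h 29 min, regular 40 h 0 min.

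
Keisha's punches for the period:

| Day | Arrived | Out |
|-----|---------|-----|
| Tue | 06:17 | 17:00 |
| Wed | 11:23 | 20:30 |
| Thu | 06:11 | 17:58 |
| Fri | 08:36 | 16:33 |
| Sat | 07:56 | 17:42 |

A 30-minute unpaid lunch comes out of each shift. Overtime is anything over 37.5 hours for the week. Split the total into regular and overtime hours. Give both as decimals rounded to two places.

Tue: 06:17–17:00 = 10 h 43 min; less 30 min break → 10 h 13 min
Wed: 11:23–20:30 = 9 h 7 min; less 30 min break → 8 h 37 min
Thu: 06:11–17:58 = 11 h 47 min; less 30 min break → 11 h 17 min
Fri: 08:36–16:33 = 7 h 57 min; less 30 min break → 7 h 27 min
Sat: 07:56–17:42 = 9 h 46 min; less 30 min break → 9 h 16 min
Total worked: 46 h 50 min = 46.83 h.
Threshold 37.5 h → overtime 9 h 20 min, regular 37 h 30 min.

Regular 37.50 hours, overtime 9.33 hours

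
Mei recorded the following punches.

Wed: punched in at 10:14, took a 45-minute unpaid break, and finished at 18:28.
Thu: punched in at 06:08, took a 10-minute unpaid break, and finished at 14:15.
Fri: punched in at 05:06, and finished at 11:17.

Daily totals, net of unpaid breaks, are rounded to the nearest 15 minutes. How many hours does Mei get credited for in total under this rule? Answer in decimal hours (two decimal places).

Wed: 10:14–18:28 = 8 h 14 min − 45 min = 7 h 29 min → rounds to 7 h 30 min
Thu: 06:08–14:15 = 8 h 7 min − 10 min = 7 h 57 min → rounds to 8 h 0 min
Fri: 05:06–11:17 = 6 h 11 min → rounds to 6 h 15 min
Total credited: 21 h 45 min.

21.75 hours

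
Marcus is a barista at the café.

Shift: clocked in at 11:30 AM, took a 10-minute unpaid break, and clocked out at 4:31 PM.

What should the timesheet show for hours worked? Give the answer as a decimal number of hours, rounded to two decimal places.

4.85 hours

Shift: 11:30 AM–4:31 PM = 5 h 1 min; less 10 min break → 4 h 51 min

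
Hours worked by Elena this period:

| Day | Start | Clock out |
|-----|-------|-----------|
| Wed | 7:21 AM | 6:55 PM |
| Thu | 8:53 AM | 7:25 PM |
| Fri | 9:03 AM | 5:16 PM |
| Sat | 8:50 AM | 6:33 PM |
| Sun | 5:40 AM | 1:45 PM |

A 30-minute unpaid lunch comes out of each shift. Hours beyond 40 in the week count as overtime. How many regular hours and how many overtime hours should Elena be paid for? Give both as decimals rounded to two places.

Regular 40.00 hours, overtime 5.62 hours

Wed: 7:21 AM–6:55 PM = 11 h 34 min; less 30 min break → 11 h 4 min
Thu: 8:53 AM–7:25 PM = 10 h 32 min; less 30 min break → 10 h 2 min
Fri: 9:03 AM–5:16 PM = 8 h 13 min; less 30 min break → 7 h 43 min
Sat: 8:50 AM–6:33 PM = 9 h 43 min; less 30 min break → 9 h 13 min
Sun: 5:40 AM–1:45 PM = 8 h 5 min; less 30 min break → 7 h 35 min
Total worked: 45 h 37 min = 45.62 h.
Threshold 40 h → overtime 5 h 37 min, regular 40 h 0 min.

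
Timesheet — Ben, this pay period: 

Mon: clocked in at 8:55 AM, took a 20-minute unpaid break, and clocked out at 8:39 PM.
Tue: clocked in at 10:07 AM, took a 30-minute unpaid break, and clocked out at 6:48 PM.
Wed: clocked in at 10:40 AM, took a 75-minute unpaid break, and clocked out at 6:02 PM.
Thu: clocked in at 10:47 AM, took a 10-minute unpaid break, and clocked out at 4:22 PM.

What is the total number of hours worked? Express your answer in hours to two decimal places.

Mon: 8:55 AM–8:39 PM = 11 h 44 min; less 20 min break → 11 h 24 min
Tue: 10:07 AM–6:48 PM = 8 h 41 min; less 30 min break → 8 h 11 min
Wed: 10:40 AM–6:02 PM = 7 h 22 min; less 75 min break → 6 h 7 min
Thu: 10:47 AM–4:22 PM = 5 h 35 min; less 10 min break → 5 h 25 min
Total: 11 h 24 min + 8 h 11 min + 6 h 7 min + 5 h 25 min = 31 h 7 min.

31.12 hours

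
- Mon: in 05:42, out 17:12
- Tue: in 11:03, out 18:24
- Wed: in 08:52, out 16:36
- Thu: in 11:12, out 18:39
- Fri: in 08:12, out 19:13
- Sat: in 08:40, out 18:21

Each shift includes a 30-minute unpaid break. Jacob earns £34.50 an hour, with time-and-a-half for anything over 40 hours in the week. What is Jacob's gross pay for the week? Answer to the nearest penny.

£1987.20

Mon: 05:42–17:12 = 11 h 30 min; less 30 min break → 11 h 0 min
Tue: 11:03–18:24 = 7 h 21 min; less 30 min break → 6 h 51 min
Wed: 08:52–16:36 = 7 h 44 min; less 30 min break → 7 h 14 min
Thu: 11:12–18:39 = 7 h 27 min; less 30 min break → 6 h 57 min
Fri: 08:12–19:13 = 11 h 1 min; less 30 min break → 10 h 31 min
Sat: 08:40–18:21 = 9 h 41 min; less 30 min break → 9 h 11 min
Total worked: 51 h 44 min = 3104 min.
Regular 40 h 0 min = 2400 min at £34.50/h; overtime 11 h 44 min = 704 min at £51.75/h.
Pay = (2400 × £34.50 + 704 × £51.75) ÷ 60 = £1987.20.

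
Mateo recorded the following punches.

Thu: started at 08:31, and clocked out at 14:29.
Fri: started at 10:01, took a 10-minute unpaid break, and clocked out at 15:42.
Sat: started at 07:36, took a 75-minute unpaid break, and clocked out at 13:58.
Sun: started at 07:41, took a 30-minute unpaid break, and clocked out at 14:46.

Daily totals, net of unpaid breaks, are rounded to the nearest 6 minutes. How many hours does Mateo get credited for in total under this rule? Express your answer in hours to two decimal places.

Thu: 08:31–14:29 = 5 h 58 min → rounds to 6 h 0 min
Fri: 10:01–15:42 = 5 h 41 min − 10 min = 5 h 31 min → rounds to 5 h 30 min
Sat: 07:36–13:58 = 6 h 22 min − 75 min = 5 h 7 min → rounds to 5 h 6 min
Sun: 07:41–14:46 = 7 h 5 min − 30 min = 6 h 35 min → rounds to 6 h 36 min
Total credited: 23 h 12 min.

23.20 hours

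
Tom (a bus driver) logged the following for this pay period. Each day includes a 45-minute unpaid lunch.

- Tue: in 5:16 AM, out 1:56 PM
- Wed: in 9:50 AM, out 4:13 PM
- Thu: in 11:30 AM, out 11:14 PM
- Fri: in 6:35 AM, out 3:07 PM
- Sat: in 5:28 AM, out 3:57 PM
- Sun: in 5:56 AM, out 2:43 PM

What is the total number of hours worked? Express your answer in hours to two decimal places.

50.08 hours

Tue: 5:16 AM–1:56 PM = 8 h 40 min; less 45 min break → 7 h 55 min
Wed: 9:50 AM–4:13 PM = 6 h 23 min; less 45 min break → 5 h 38 min
Thu: 11:30 AM–11:14 PM = 11 h 44 min; less 45 min break → 10 h 59 min
Fri: 6:35 AM–3:07 PM = 8 h 32 min; less 45 min break → 7 h 47 min
Sat: 5:28 AM–3:57 PM = 10 h 29 min; less 45 min break → 9 h 44 min
Sun: 5:56 AM–2:43 PM = 8 h 47 min; less 45 min break → 8 h 2 min
Total: 7 h 55 min + 5 h 38 min + 10 h 59 min + 7 h 47 min + 9 h 44 min + 8 h 2 min = 50 h 5 min.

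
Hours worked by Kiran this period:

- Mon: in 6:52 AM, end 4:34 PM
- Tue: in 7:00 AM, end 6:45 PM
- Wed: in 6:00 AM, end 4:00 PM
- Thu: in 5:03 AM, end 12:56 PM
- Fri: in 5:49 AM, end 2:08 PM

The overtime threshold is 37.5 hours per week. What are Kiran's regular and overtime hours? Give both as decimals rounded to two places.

Mon: 6:52 AM–4:34 PM = 9 h 42 min
Tue: 7:00 AM–6:45 PM = 11 h 45 min
Wed: 6:00 AM–4:00 PM = 10 h 0 min
Thu: 5:03 AM–12:56 PM = 7 h 53 min
Fri: 5:49 AM–2:08 PM = 8 h 19 min
Total worked: 47 h 39 min = 47.65 h.
Threshold 37.5 h → overtime 10 h 9 min, regular 37 h 30 min.

Regular 37.50 hours, overtime 10.15 hours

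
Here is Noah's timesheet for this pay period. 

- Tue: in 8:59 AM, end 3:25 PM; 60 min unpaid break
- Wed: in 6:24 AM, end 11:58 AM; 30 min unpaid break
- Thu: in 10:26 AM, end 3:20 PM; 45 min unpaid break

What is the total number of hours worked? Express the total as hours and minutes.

Tue: 8:59 AM–3:25 PM = 6 h 26 min; less 60 min break → 5 h 26 min
Wed: 6:24 AM–11:58 AM = 5 h 34 min; less 30 min break → 5 h 4 min
Thu: 10:26 AM–3:20 PM = 4 h 54 min; less 45 min break → 4 h 9 min
Total: 5 h 26 min + 5 h 4 min + 4 h 9 min = 14 h 39 min.

14 h 39 min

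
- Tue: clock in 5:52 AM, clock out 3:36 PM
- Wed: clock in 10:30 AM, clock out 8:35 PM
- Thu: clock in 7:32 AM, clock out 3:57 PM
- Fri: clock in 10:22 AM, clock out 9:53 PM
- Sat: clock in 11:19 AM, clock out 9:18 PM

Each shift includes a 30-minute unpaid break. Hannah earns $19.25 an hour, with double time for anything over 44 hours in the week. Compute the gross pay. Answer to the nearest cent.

Tue: 5:52 AM–3:36 PM = 9 h 44 min; less 30 min break → 9 h 14 min
Wed: 10:30 AM–8:35 PM = 10 h 5 min; less 30 min break → 9 h 35 min
Thu: 7:32 AM–3:57 PM = 8 h 25 min; less 30 min break → 7 h 55 min
Fri: 10:22 AM–9:53 PM = 11 h 31 min; less 30 min break → 11 h 1 min
Sat: 11:19 AM–9:18 PM = 9 h 59 min; less 30 min break → 9 h 29 min
Total worked: 47 h 14 min = 2834 min.
Regular 44 h 0 min = 2640 min at $19.25/h; overtime 3 h 14 min = 194 min at $38.50/h.
Pay = (2640 × $19.25 + 194 × $38.50) ÷ 60 = $971.48.

$971.48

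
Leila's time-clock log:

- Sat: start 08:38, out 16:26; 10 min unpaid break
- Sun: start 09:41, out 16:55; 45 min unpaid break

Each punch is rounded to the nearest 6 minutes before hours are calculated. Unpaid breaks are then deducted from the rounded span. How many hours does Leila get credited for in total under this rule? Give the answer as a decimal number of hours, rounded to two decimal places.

Sat: in 08:38→08:36, out 16:26→16:24; 7 h 48 min − 10 min = 7 h 38 min
Sun: in 09:41→09:42, out 16:55→16:54; 7 h 12 min − 45 min = 6 h 27 min
Total credited: 14 h 5 min.

14.08 hours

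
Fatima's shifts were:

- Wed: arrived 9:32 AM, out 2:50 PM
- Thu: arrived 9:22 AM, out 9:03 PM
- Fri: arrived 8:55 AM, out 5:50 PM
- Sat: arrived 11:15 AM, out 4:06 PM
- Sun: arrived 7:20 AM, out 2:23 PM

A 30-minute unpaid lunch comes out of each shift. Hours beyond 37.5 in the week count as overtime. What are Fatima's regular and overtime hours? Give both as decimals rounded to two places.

Wed: 9:32 AM–2:50 PM = 5 h 18 min; less 30 min break → 4 h 48 min
Thu: 9:22 AM–9:03 PM = 11 h 41 min; less 30 min break → 11 h 11 min
Fri: 8:55 AM–5:50 PM = 8 h 55 min; less 30 min break → 8 h 25 min
Sat: 11:15 AM–4:06 PM = 4 h 51 min; less 30 min break → 4 h 21 min
Sun: 7:20 AM–2:23 PM = 7 h 3 min; less 30 min break → 6 h 33 min
Total worked: 35 h 18 min = 35.30 h.
Threshold 37.5 h → overtime 0 h 0 min, regular 35 h 18 min.

Regular 35.30 hours, overtime 0.00 hours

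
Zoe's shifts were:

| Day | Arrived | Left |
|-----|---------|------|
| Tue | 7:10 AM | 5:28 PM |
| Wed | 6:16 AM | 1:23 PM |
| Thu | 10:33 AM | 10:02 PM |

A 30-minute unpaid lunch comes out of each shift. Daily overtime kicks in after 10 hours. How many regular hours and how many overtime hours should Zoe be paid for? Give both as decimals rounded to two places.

Tue: 7:10 AM–5:28 PM = 10 h 18 min; less 30 min break → 9 h 48 min
Wed: 6:16 AM–1:23 PM = 7 h 7 min; less 30 min break → 6 h 37 min
Thu: 10:33 AM–10:02 PM = 11 h 29 min; less 30 min break → 10 h 59 min
Tue reg 9 h 48 min / OT 0 h 0 min; Wed reg 6 h 37 min / OT 0 h 0 min; Thu reg 10 h 0 min / OT 0 h 59 min.
Totals: regular 26 h 25 min, overtime 0 h 59 min.

Regular 26.42 hours, overtime 0.98 hours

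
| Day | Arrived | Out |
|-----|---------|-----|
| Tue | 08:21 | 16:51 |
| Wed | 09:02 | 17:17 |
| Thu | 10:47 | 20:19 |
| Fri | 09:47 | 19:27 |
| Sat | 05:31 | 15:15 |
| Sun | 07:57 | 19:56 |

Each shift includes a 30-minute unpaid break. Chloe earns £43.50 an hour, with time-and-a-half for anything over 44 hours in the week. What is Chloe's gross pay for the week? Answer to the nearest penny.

Tue: 08:21–16:51 = 8 h 30 min; less 30 min break → 8 h 0 min
Wed: 09:02–17:17 = 8 h 15 min; less 30 min break → 7 h 45 min
Thu: 10:47–20:19 = 9 h 32 min; less 30 min break → 9 h 2 min
Fri: 09:47–19:27 = 9 h 40 min; less 30 min break → 9 h 10 min
Sat: 05:31–15:15 = 9 h 44 min; less 30 min break → 9 h 14 min
Sun: 07:57–19:56 = 11 h 59 min; less 30 min break → 11 h 29 min
Total worked: 54 h 40 min = 3280 min.
Regular 44 h 0 min = 2640 min at £43.50/h; overtime 10 h 40 min = 640 min at £65.25/h.
Pay = (2640 × £43.50 + 640 × £65.25) ÷ 60 = £2610.00.

£2610.00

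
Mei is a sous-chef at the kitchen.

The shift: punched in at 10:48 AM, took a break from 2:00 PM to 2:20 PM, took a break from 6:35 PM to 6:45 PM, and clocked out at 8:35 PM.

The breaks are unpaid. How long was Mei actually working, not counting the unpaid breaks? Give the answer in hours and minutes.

The shift: 10:48 AM–8:35 PM = 9 h 47 min; less 30 min break → 9 h 17 min

9 h 17 min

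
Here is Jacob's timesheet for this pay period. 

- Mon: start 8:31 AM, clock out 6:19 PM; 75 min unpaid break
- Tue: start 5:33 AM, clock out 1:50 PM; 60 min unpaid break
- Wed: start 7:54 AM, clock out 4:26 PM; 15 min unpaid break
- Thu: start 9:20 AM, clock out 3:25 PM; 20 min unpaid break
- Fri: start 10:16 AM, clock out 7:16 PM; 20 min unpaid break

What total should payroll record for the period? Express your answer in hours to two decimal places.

38.53 hours

Mon: 8:31 AM–6:19 PM = 9 h 48 min; less 75 min break → 8 h 33 min
Tue: 5:33 AM–1:50 PM = 8 h 17 min; less 60 min break → 7 h 17 min
Wed: 7:54 AM–4:26 PM = 8 h 32 min; less 15 min break → 8 h 17 min
Thu: 9:20 AM–3:25 PM = 6 h 5 min; less 20 min break → 5 h 45 min
Fri: 10:16 AM–7:16 PM = 9 h 0 min; less 20 min break → 8 h 40 min
Total: 8 h 33 min + 7 h 17 min + 8 h 17 min + 5 h 45 min + 8 h 40 min = 38 h 32 min.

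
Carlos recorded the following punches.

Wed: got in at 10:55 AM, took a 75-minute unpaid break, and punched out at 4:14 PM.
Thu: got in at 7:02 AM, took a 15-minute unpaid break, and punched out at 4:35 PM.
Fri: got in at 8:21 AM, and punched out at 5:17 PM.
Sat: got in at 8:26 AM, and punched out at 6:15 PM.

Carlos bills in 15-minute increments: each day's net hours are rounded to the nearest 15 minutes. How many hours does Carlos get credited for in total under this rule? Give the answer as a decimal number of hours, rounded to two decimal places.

32.00 hours

Wed: 10:55 AM–4:14 PM = 5 h 19 min − 75 min = 4 h 4 min → rounds to 4 h 0 min
Thu: 7:02 AM–4:35 PM = 9 h 33 min − 15 min = 9 h 18 min → rounds to 9 h 15 min
Fri: 8:21 AM–5:17 PM = 8 h 56 min → rounds to 9 h 0 min
Sat: 8:26 AM–6:15 PM = 9 h 49 min → rounds to 9 h 45 min
Total credited: 32 h 0 min.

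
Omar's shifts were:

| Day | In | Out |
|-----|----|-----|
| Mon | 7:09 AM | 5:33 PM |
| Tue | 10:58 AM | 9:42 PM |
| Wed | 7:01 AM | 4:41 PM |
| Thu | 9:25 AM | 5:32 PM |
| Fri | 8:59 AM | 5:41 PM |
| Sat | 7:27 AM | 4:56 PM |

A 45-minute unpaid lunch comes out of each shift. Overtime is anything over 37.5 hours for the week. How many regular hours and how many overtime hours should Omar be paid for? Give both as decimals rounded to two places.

Mon: 7:09 AM–5:33 PM = 10 h 24 min; less 45 min break → 9 h 39 min
Tue: 10:58 AM–9:42 PM = 10 h 44 min; less 45 min break → 9 h 59 min
Wed: 7:01 AM–4:41 PM = 9 h 40 min; less 45 min break → 8 h 55 min
Thu: 9:25 AM–5:32 PM = 8 h 7 min; less 45 min break → 7 h 22 min
Fri: 8:59 AM–5:41 PM = 8 h 42 min; less 45 min break → 7 h 57 min
Sat: 7:27 AM–4:56 PM = 9 h 29 min; less 45 min break → 8 h 44 min
Total worked: 52 h 36 min = 52.60 h.
Threshold 37.5 h → overtime 15 h 6 min, regular 37 h 30 min.

Regular 37.50 hours, overtime 15.10 hours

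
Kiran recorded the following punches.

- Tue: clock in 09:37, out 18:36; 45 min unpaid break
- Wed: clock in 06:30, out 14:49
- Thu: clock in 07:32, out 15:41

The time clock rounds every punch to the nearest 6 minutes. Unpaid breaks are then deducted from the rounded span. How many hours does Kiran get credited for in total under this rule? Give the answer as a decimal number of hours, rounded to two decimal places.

24.75 hours

Tue: in 09:37→09:36, out 18:36→18:36; 9 h 0 min − 45 min = 8 h 15 min
Wed: in 06:30→06:30, out 14:49→14:48; 8 h 18 min
Thu: in 07:32→07:30, out 15:41→15:42; 8 h 12 min
Total credited: 24 h 45 min.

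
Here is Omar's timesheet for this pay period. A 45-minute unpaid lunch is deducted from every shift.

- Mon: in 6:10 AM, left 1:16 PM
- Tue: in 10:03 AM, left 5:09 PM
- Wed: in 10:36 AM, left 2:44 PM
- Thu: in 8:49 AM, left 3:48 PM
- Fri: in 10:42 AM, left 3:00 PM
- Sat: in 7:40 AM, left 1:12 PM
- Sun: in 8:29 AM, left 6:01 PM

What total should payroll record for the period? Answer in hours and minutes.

39 h 26 min

Mon: 6:10 AM–1:16 PM = 7 h 6 min; less 45 min break → 6 h 21 min
Tue: 10:03 AM–5:09 PM = 7 h 6 min; less 45 min break → 6 h 21 min
Wed: 10:36 AM–2:44 PM = 4 h 8 min; less 45 min break → 3 h 23 min
Thu: 8:49 AM–3:48 PM = 6 h 59 min; less 45 min break → 6 h 14 min
Fri: 10:42 AM–3:00 PM = 4 h 18 min; less 45 min break → 3 h 33 min
Sat: 7:40 AM–1:12 PM = 5 h 32 min; less 45 min break → 4 h 47 min
Sun: 8:29 AM–6:01 PM = 9 h 32 min; less 45 min break → 8 h 47 min
Total: 6 h 21 min + 6 h 21 min + 3 h 23 min + 6 h 14 min + 3 h 33 min + 4 h 47 min + 8 h 47 min = 39 h 26 min.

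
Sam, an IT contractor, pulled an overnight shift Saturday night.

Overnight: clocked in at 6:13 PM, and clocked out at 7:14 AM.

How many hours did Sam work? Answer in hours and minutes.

13 h 1 min

Overnight: 6:13 PM → midnight = 5 h 47 min; midnight → 7:14 AM = 7 h 14 min; span 13 h 1 min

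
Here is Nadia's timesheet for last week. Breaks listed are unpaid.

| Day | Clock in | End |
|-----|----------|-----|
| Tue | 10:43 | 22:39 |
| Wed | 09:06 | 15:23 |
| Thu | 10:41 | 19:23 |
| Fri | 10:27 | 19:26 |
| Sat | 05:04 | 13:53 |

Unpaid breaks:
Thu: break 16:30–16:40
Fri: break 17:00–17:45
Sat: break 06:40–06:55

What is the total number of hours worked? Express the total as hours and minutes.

Tue: 10:43–22:39 = 11 h 56 min
Wed: 09:06–15:23 = 6 h 17 min
Thu: 10:41–19:23 = 8 h 42 min; less 10 min break → 8 h 32 min
Fri: 10:27–19:26 = 8 h 59 min; less 45 min break → 8 h 14 min
Sat: 05:04–13:53 = 8 h 49 min; less 15 min break → 8 h 34 min
Total: 11 h 56 min + 6 h 17 min + 8 h 32 min + 8 h 14 min + 8 h 34 min = 43 h 33 min.

43 h 33 min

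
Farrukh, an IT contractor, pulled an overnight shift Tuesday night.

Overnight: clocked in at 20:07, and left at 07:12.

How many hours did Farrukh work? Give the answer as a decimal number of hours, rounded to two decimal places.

Overnight: 20:07 → midnight = 3 h 53 min; midnight → 07:12 = 7 h 12 min; span 11 h 5 min

11.08 hours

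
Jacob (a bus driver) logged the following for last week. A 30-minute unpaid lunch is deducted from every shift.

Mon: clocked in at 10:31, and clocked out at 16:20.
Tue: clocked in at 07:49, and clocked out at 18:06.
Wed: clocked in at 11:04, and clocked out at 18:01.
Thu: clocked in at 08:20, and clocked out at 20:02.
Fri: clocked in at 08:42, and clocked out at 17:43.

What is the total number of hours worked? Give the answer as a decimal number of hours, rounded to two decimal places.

Mon: 10:31–16:20 = 5 h 49 min; less 30 min break → 5 h 19 min
Tue: 07:49–18:06 = 10 h 17 min; less 30 min break → 9 h 47 min
Wed: 11:04–18:01 = 6 h 57 min; less 30 min break → 6 h 27 min
Thu: 08:20–20:02 = 11 h 42 min; less 30 min break → 11 h 12 min
Fri: 08:42–17:43 = 9 h 1 min; less 30 min break → 8 h 31 min
Total: 5 h 19 min + 9 h 47 min + 6 h 27 min + 11 h 12 min + 8 h 31 min = 41 h 16 min.

41.27 hours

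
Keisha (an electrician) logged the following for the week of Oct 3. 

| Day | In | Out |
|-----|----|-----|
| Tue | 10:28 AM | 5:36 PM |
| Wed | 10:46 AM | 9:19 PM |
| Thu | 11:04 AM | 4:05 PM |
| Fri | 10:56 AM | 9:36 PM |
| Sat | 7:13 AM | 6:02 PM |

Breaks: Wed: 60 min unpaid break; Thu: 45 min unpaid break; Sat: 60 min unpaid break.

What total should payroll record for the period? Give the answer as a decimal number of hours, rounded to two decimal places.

41.43 hours

Tue: 10:28 AM–5:36 PM = 7 h 8 min
Wed: 10:46 AM–9:19 PM = 10 h 33 min; less 60 min break → 9 h 33 min
Thu: 11:04 AM–4:05 PM = 5 h 1 min; less 45 min break → 4 h 16 min
Fri: 10:56 AM–9:36 PM = 10 h 40 min
Sat: 7:13 AM–6:02 PM = 10 h 49 min; less 60 min break → 9 h 49 min
Total: 7 h 8 min + 9 h 33 min + 4 h 16 min + 10 h 40 min + 9 h 49 min = 41 h 26 min.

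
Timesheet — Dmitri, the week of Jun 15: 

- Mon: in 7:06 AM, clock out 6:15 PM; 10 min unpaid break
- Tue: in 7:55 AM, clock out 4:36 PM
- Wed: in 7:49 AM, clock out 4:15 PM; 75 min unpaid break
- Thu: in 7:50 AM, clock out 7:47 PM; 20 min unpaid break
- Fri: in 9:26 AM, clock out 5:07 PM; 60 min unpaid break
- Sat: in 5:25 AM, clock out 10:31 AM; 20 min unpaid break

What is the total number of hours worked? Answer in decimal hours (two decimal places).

49.92 hours

Mon: 7:06 AM–6:15 PM = 11 h 9 min; less 10 min break → 10 h 59 min
Tue: 7:55 AM–4:36 PM = 8 h 41 min
Wed: 7:49 AM–4:15 PM = 8 h 26 min; less 75 min break → 7 h 11 min
Thu: 7:50 AM–7:47 PM = 11 h 57 min; less 20 min break → 11 h 37 min
Fri: 9:26 AM–5:07 PM = 7 h 41 min; less 60 min break → 6 h 41 min
Sat: 5:25 AM–10:31 AM = 5 h 6 min; less 20 min break → 4 h 46 min
Total: 10 h 59 min + 8 h 41 min + 7 h 11 min + 11 h 37 min + 6 h 41 min + 4 h 46 min = 49 h 55 min.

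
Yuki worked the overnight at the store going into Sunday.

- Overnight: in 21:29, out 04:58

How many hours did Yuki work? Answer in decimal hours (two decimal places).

Overnight: 21:29 → midnight = 2 h 31 min; midnight → 04:58 = 4 h 58 min; span 7 h 29 min

7.48 hours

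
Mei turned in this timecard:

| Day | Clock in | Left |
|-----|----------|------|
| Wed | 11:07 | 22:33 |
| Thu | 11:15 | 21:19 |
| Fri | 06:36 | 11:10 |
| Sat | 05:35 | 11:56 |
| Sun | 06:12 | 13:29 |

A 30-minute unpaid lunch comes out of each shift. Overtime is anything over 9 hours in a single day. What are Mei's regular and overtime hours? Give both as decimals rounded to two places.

Regular 34.70 hours, overtime 2.50 hours

Wed: 11:07–22:33 = 11 h 26 min; less 30 min break → 10 h 56 min
Thu: 11:15–21:19 = 10 h 4 min; less 30 min break → 9 h 34 min
Fri: 06:36–11:10 = 4 h 34 min; less 30 min break → 4 h 4 min
Sat: 05:35–11:56 = 6 h 21 min; less 30 min break → 5 h 51 min
Sun: 06:12–13:29 = 7 h 17 min; less 30 min break → 6 h 47 min
Wed reg 9 h 0 min / OT 1 h 56 min; Thu reg 9 h 0 min / OT 0 h 34 min; Fri reg 4 h 4 min / OT 0 h 0 min; Sat reg 5 h 51 min / OT 0 h 0 min; Sun reg 6 h 47 min / OT 0 h 0 min.
Totals: regular 34 h 42 min, overtime 2 h 30 min.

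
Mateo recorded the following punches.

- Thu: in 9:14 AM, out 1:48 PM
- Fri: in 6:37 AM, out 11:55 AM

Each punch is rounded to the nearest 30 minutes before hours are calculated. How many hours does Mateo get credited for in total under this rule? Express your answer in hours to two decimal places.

10.50 hours

Thu: in 9:14 AM→9:00 AM, out 1:48 PM→2:00 PM; 5 h 0 min
Fri: in 6:37 AM→6:30 AM, out 11:55 AM→12:00 PM; 5 h 30 min
Total credited: 10 h 30 min.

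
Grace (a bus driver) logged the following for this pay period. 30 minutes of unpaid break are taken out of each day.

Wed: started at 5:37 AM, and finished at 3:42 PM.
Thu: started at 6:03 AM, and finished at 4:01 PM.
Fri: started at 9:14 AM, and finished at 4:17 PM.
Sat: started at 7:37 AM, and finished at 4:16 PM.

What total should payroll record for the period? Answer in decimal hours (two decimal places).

Wed: 5:37 AM–3:42 PM = 10 h 5 min; less 30 min break → 9 h 35 min
Thu: 6:03 AM–4:01 PM = 9 h 58 min; less 30 min break → 9 h 28 min
Fri: 9:14 AM–4:17 PM = 7 h 3 min; less 30 min break → 6 h 33 min
Sat: 7:37 AM–4:16 PM = 8 h 39 min; less 30 min break → 8 h 9 min
Total: 9 h 35 min + 9 h 28 min + 6 h 33 min + 8 h 9 min = 33 h 45 min.

33.75 hours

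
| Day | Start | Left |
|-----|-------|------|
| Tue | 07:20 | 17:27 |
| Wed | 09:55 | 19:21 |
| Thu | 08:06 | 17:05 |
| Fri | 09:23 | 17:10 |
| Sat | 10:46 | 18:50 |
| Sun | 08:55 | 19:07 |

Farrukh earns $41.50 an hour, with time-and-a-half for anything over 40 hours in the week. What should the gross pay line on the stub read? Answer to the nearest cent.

$2567.81

Tue: 07:20–17:27 = 10 h 7 min
Wed: 09:55–19:21 = 9 h 26 min
Thu: 08:06–17:05 = 8 h 59 min
Fri: 09:23–17:10 = 7 h 47 min
Sat: 10:46–18:50 = 8 h 4 min
Sun: 08:55–19:07 = 10 h 12 min
Total worked: 54 h 35 min = 3275 min.
Regular 40 h 0 min = 2400 min at $41.50/h; overtime 14 h 35 min = 875 min at $62.25/h.
Pay = (2400 × $41.50 + 875 × $62.25) ÷ 60 = $2567.81.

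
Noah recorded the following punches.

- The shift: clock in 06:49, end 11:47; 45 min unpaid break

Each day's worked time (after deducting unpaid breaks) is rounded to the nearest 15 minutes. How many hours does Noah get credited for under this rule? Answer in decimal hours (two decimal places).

The shift: 06:49–11:47 = 4 h 58 min − 45 min = 4 h 13 min → rounds to 4 h 15 min

4.25 hours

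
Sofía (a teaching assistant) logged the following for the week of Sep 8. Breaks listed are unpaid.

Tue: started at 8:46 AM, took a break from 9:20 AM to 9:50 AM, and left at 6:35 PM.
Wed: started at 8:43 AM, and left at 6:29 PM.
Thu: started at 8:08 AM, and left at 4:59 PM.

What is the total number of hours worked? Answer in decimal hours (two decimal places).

27.93 hours

Tue: 8:46 AM–6:35 PM = 9 h 49 min; less 30 min break → 9 h 19 min
Wed: 8:43 AM–6:29 PM = 9 h 46 min
Thu: 8:08 AM–4:59 PM = 8 h 51 min
Total: 9 h 19 min + 9 h 46 min + 8 h 51 min = 27 h 56 min.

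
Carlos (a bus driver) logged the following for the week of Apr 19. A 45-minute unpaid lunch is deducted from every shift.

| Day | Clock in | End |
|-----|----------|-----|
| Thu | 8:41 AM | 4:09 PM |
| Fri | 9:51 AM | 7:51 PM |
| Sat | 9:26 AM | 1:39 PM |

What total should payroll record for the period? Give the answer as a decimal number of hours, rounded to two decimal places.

19.43 hours

Thu: 8:41 AM–4:09 PM = 7 h 28 min; less 45 min break → 6 h 43 min
Fri: 9:51 AM–7:51 PM = 10 h 0 min; less 45 min break → 9 h 15 min
Sat: 9:26 AM–1:39 PM = 4 h 13 min; less 45 min break → 3 h 28 min
Total: 6 h 43 min + 9 h 15 min + 3 h 28 min = 19 h 26 min.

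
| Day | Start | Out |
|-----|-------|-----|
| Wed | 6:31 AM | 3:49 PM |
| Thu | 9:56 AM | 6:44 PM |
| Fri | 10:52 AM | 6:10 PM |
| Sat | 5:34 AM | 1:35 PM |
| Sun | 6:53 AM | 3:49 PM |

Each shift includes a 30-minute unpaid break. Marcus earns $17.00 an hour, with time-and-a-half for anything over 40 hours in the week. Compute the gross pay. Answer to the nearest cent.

Wed: 6:31 AM–3:49 PM = 9 h 18 min; less 30 min break → 8 h 48 min
Thu: 9:56 AM–6:44 PM = 8 h 48 min; less 30 min break → 8 h 18 min
Fri: 10:52 AM–6:10 PM = 7 h 18 min; less 30 min break → 6 h 48 min
Sat: 5:34 AM–1:35 PM = 8 h 1 min; less 30 min break → 7 h 31 min
Sun: 6:53 AM–3:49 PM = 8 h 56 min; less 30 min break → 8 h 26 min
Total worked: 39 h 51 min = 2391 min.
Regular 39 h 51 min = 2391 min at $17.00/h; overtime 0 h 0 min = 0 min at $25.50/h.
Pay = (2391 × $17.00 + 0 × $25.50) ÷ 60 = $677.45.

$677.45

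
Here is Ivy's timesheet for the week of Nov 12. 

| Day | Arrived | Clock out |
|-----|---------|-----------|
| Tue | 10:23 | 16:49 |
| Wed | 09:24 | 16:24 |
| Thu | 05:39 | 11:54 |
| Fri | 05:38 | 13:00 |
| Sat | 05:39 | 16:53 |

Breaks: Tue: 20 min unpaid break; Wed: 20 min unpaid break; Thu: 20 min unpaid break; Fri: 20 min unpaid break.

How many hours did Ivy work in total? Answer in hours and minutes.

36 h 57 min

Tue: 10:23–16:49 = 6 h 26 min; less 20 min break → 6 h 6 min
Wed: 09:24–16:24 = 7 h 0 min; less 20 min break → 6 h 40 min
Thu: 05:39–11:54 = 6 h 15 min; less 20 min break → 5 h 55 min
Fri: 05:38–13:00 = 7 h 22 min; less 20 min break → 7 h 2 min
Sat: 05:39–16:53 = 11 h 14 min
Total: 6 h 6 min + 6 h 40 min + 5 h 55 min + 7 h 2 min + 11 h 14 min = 36 h 57 min.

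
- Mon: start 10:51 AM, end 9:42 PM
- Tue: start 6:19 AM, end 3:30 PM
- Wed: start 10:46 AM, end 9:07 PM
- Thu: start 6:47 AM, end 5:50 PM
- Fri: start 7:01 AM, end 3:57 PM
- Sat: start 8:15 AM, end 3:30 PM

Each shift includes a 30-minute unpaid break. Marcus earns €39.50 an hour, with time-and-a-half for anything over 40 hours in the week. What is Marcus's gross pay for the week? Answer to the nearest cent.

Mon: 10:51 AM–9:42 PM = 10 h 51 min; less 30 min break → 10 h 21 min
Tue: 6:19 AM–3:30 PM = 9 h 11 min; less 30 min break → 8 h 41 min
Wed: 10:46 AM–9:07 PM = 10 h 21 min; less 30 min break → 9 h 51 min
Thu: 6:47 AM–5:50 PM = 11 h 3 min; less 30 min break → 10 h 33 min
Fri: 7:01 AM–3:57 PM = 8 h 56 min; less 30 min break → 8 h 26 min
Sat: 8:15 AM–3:30 PM = 7 h 15 min; less 30 min break → 6 h 45 min
Total worked: 54 h 37 min = 3277 min.
Regular 40 h 0 min = 2400 min at €39.50/h; overtime 14 h 37 min = 877 min at €59.25/h.
Pay = (2400 × €39.50 + 877 × €59.25) ÷ 60 = €2446.04.

€2446.04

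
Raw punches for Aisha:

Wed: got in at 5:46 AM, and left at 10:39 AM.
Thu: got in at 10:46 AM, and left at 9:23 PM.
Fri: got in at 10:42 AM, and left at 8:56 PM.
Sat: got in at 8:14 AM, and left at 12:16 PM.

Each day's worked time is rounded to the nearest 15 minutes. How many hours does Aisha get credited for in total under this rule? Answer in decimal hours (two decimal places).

29.75 hours

Wed: 5:46 AM–10:39 AM = 4 h 53 min → rounds to 5 h 0 min
Thu: 10:46 AM–9:23 PM = 10 h 37 min → rounds to 10 h 30 min
Fri: 10:42 AM–8:56 PM = 10 h 14 min → rounds to 10 h 15 min
Sat: 8:14 AM–12:16 PM = 4 h 2 min → rounds to 4 h 0 min
Total credited: 29 h 45 min.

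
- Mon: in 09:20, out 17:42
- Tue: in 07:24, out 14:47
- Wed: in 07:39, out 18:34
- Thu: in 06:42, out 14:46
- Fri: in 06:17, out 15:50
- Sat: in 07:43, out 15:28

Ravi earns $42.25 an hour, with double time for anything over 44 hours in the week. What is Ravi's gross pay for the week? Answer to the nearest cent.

$2537.82

Mon: 09:20–17:42 = 8 h 22 min
Tue: 07:24–14:47 = 7 h 23 min
Wed: 07:39–18:34 = 10 h 55 min
Thu: 06:42–14:46 = 8 h 4 min
Fri: 06:17–15:50 = 9 h 33 min
Sat: 07:43–15:28 = 7 h 45 min
Total worked: 52 h 2 min = 3122 min.
Regular 44 h 0 min = 2640 min at $42.25/h; overtime 8 h 2 min = 482 min at $84.50/h.
Pay = (2640 × $42.25 + 482 × $84.50) ÷ 60 = $2537.82.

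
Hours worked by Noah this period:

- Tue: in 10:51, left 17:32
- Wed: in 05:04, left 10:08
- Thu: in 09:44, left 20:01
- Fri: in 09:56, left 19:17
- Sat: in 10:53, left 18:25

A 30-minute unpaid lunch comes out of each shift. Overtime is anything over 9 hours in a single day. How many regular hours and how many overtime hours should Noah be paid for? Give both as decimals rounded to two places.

Tue: 10:51–17:32 = 6 h 41 min; less 30 min break → 6 h 11 min
Wed: 05:04–10:08 = 5 h 4 min; less 30 min break → 4 h 34 min
Thu: 09:44–20:01 = 10 h 17 min; less 30 min break → 9 h 47 min
Fri: 09:56–19:17 = 9 h 21 min; less 30 min break → 8 h 51 min
Sat: 10:53–18:25 = 7 h 32 min; less 30 min break → 7 h 2 min
Tue reg 6 h 11 min / OT 0 h 0 min; Wed reg 4 h 34 min / OT 0 h 0 min; Thu reg 9 h 0 min / OT 0 h 47 min; Fri reg 8 h 51 min / OT 0 h 0 min; Sat reg 7 h 2 min / OT 0 h 0 min.
Totals: regular 35 h 38 min, overtime 0 h 47 min.

Regular 35.63 hours, overtime 0.78 hours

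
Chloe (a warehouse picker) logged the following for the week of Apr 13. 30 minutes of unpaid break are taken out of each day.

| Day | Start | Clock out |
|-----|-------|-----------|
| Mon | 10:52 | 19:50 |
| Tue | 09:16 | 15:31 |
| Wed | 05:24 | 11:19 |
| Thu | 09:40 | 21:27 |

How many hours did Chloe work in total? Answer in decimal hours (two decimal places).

Mon: 10:52–19:50 = 8 h 58 min; less 30 min break → 8 h 28 min
Tue: 09:16–15:31 = 6 h 15 min; less 30 min break → 5 h 45 min
Wed: 05:24–11:19 = 5 h 55 min; less 30 min break → 5 h 25 min
Thu: 09:40–21:27 = 11 h 47 min; less 30 min break → 11 h 17 min
Total: 8 h 28 min + 5 h 45 min + 5 h 25 min + 11 h 17 min = 30 h 55 min.

30.92 hours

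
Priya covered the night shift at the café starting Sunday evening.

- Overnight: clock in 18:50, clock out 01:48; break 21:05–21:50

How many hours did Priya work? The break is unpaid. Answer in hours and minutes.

Overnight: 18:50 → midnight = 5 h 10 min; midnight → 01:48 = 1 h 48 min; span 6 h 58 min; less 45 min break → 6 h 13 min

6 h 13 min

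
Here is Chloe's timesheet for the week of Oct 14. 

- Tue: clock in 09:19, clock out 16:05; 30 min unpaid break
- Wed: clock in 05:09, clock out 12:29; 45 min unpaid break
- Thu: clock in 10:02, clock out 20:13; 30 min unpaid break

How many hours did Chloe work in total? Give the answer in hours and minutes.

22 h 32 min

Tue: 09:19–16:05 = 6 h 46 min; less 30 min break → 6 h 16 min
Wed: 05:09–12:29 = 7 h 20 min; less 45 min break → 6 h 35 min
Thu: 10:02–20:13 = 10 h 11 min; less 30 min break → 9 h 41 min
Total: 6 h 16 min + 6 h 35 min + 9 h 41 min = 22 h 32 min.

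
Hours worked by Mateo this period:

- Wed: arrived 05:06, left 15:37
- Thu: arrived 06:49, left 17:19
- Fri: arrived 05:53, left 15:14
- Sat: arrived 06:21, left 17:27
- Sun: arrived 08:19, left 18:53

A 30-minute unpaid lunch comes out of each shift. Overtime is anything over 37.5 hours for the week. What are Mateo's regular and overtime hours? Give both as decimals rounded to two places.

Regular 37.50 hours, overtime 12.03 hours

Wed: 05:06–15:37 = 10 h 31 min; less 30 min break → 10 h 1 min
Thu: 06:49–17:19 = 10 h 30 min; less 30 min break → 10 h 0 min
Fri: 05:53–15:14 = 9 h 21 min; less 30 min break → 8 h 51 min
Sat: 06:21–17:27 = 11 h 6 min; less 30 min break → 10 h 36 min
Sun: 08:19–18:53 = 10 h 34 min; less 30 min break → 10 h 4 min
Total worked: 49 h 32 min = 49.53 h.
Threshold 37.5 h → overtime 12 h 2 min, regular 37 h 30 min.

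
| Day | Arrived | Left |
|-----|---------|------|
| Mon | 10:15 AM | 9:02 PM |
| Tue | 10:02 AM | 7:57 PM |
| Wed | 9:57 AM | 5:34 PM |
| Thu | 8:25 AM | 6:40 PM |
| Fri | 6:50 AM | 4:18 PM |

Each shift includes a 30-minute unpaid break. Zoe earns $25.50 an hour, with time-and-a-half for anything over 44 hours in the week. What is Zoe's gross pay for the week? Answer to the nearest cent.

$1180.65

Mon: 10:15 AM–9:02 PM = 10 h 47 min; less 30 min break → 10 h 17 min
Tue: 10:02 AM–7:57 PM = 9 h 55 min; less 30 min break → 9 h 25 min
Wed: 9:57 AM–5:34 PM = 7 h 37 min; less 30 min break → 7 h 7 min
Thu: 8:25 AM–6:40 PM = 10 h 15 min; less 30 min break → 9 h 45 min
Fri: 6:50 AM–4:18 PM = 9 h 28 min; less 30 min break → 8 h 58 min
Total worked: 45 h 32 min = 2732 min.
Regular 44 h 0 min = 2640 min at $25.50/h; overtime 1 h 32 min = 92 min at $38.25/h.
Pay = (2640 × $25.50 + 92 × $38.25) ÷ 60 = $1180.65.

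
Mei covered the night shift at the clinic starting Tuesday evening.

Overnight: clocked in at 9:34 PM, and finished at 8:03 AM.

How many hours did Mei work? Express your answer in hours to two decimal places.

Overnight: 9:34 PM → midnight = 2 h 26 min; midnight → 8:03 AM = 8 h 3 min; span 10 h 29 min

10.48 hours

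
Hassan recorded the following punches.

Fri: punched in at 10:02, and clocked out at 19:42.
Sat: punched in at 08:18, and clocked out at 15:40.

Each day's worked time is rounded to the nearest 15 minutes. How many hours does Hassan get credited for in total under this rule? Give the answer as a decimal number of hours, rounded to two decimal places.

17.00 hours

Fri: 10:02–19:42 = 9 h 40 min → rounds to 9 h 45 min
Sat: 08:18–15:40 = 7 h 22 min → rounds to 7 h 15 min
Total credited: 17 h 0 min.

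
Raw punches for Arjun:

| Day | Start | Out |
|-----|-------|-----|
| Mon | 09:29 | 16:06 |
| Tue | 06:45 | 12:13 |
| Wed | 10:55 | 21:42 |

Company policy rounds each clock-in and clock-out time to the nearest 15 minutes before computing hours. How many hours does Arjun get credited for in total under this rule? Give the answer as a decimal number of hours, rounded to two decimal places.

Mon: in 09:29→09:30, out 16:06→16:00; 6 h 30 min
Tue: in 06:45→06:45, out 12:13→12:15; 5 h 30 min
Wed: in 10:55→11:00, out 21:42→21:45; 10 h 45 min
Total credited: 22 h 45 min.

22.75 hours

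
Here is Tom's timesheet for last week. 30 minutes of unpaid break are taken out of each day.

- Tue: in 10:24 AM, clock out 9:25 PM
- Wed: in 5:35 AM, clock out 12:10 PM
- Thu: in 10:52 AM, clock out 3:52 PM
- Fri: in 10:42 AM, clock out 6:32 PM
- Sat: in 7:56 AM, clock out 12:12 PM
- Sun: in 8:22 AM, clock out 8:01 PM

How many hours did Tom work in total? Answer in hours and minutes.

43 h 21 min

Tue: 10:24 AM–9:25 PM = 11 h 1 min; less 30 min break → 10 h 31 min
Wed: 5:35 AM–12:10 PM = 6 h 35 min; less 30 min break → 6 h 5 min
Thu: 10:52 AM–3:52 PM = 5 h 0 min; less 30 min break → 4 h 30 min
Fri: 10:42 AM–6:32 PM = 7 h 50 min; less 30 min break → 7 h 20 min
Sat: 7:56 AM–12:12 PM = 4 h 16 min; less 30 min break → 3 h 46 min
Sun: 8:22 AM–8:01 PM = 11 h 39 min; less 30 min break → 11 h 9 min
Total: 10 h 31 min + 6 h 5 min + 4 h 30 min + 7 h 20 min + 3 h 46 min + 11 h 9 min = 43 h 21 min.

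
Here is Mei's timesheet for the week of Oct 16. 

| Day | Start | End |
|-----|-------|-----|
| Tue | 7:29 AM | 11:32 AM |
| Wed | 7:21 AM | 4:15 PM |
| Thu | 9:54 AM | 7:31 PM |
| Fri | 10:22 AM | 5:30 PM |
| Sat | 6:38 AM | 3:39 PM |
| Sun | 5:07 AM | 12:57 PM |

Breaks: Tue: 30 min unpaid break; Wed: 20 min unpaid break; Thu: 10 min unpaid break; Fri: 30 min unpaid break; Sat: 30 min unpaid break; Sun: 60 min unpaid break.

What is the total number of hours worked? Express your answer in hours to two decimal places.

43.55 hours

Tue: 7:29 AM–11:32 AM = 4 h 3 min; less 30 min break → 3 h 33 min
Wed: 7:21 AM–4:15 PM = 8 h 54 min; less 20 min break → 8 h 34 min
Thu: 9:54 AM–7:31 PM = 9 h 37 min; less 10 min break → 9 h 27 min
Fri: 10:22 AM–5:30 PM = 7 h 8 min; less 30 min break → 6 h 38 min
Sat: 6:38 AM–3:39 PM = 9 h 1 min; less 30 min break → 8 h 31 min
Sun: 5:07 AM–12:57 PM = 7 h 50 min; less 60 min break → 6 h 50 min
Total: 3 h 33 min + 8 h 34 min + 9 h 27 min + 6 h 38 min + 8 h 31 min + 6 h 50 min = 43 h 33 min.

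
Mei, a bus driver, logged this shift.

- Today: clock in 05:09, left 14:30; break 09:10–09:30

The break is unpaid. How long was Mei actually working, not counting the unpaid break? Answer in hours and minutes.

9 h 1 min

Today: 05:09–14:30 = 9 h 21 min; less 20 min break → 9 h 1 min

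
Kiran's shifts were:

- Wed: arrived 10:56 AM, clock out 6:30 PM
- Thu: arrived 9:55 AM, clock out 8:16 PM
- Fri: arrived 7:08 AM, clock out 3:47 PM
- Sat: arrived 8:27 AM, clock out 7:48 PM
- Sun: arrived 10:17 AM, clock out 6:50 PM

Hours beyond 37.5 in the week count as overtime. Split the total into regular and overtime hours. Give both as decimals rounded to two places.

Wed: 10:56 AM–6:30 PM = 7 h 34 min
Thu: 9:55 AM–8:16 PM = 10 h 21 min
Fri: 7:08 AM–3:47 PM = 8 h 39 min
Sat: 8:27 AM–7:48 PM = 11 h 21 min
Sun: 10:17 AM–6:50 PM = 8 h 33 min
Total worked: 46 h 28 min = 46.47 h.
Threshold 37.5 h → overtime 8 h 58 min, regular 37 h 30 min.

Regular 37.50 hours, overtime 8.97 hours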